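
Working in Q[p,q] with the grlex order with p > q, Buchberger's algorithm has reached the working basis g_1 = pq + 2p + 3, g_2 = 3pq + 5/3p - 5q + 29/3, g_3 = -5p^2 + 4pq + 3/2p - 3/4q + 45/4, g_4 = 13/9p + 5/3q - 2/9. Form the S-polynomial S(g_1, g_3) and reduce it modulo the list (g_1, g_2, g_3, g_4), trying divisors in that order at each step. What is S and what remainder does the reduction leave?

S(g_1, g_3) = 4/5pq^2 + 2p^2 + 3/10pq - 3/20q^2 + 3p + 9/4q; remainder on division = -3/20q^2 - 1017/260q + 264/65.

lcm(LM(g_1), LM(g_3)) = p^2q.
S = (lcm/LT(g_1))·g_1 − (lcm/LT(g_3))·g_3 = 4/5pq^2 + 2p^2 + 3/10pq - 3/20q^2 + 3p + 9/4q.
Reduce S modulo (g_1, g_2, g_3, g_4) in that order:
  leading term pq^2: subtract (4/5q)·g_1 from 4/5pq^2 + 2p^2 + 3/10pq - 3/20q^2 + 3p + 9/4q → 2p^2 - 13/10pq - 3/20q^2 + 3p - 3/20q
  leading term p^2: subtract (-2/5)·g_3 from 2p^2 - 13/10pq - 3/20q^2 + 3p - 3/20q → 3/10pq - 3/20q^2 + 18/5p - 9/20q + 9/2
  leading term pq: subtract (3/10)·g_1 from 3/10pq - 3/20q^2 + 18/5p - 9/20q + 9/2 → -3/20q^2 + 3p - 9/20q + 18/5
  leading term q^2: no divisor's leading term divides it; move -3/20q^2 to the remainder.
  leading term p: subtract (27/13)·g_4 from 3p - 9/20q + 18/5 → -1017/260q + 264/65
  leading term q: no divisor's leading term divides it; move -1017/260q to the remainder.
  leading term 1: no divisor's leading term divides it; move 264/65 to the remainder.
The remainder -3/20q^2 - 1017/260q + 264/65 is nonzero, so it would be added as the next basis element.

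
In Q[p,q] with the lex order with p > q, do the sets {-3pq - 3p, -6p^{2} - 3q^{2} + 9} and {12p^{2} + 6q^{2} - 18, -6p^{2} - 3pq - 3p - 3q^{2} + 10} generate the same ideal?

For a fixed monomial order, each ideal has a unique reduced Gröbner basis; comparing bases decides equality.
Buchberger on the first generating set:
f_1 = -3pq - 3p, LT = pq.
f_2 = -6p^{2} - 3q^{2} + 9, LT = p^{2}.

S(f_1,f_2): lcm = p^{2}q. S = p^{2} - \tfrac{1}{2}q^{3} + \tfrac{3}{2}q.
  reduce S modulo (f_1, f_2):
  remainder -\tfrac{1}{2}q^{3} - \tfrac{1}{2}q^{2} + \tfrac{3}{2}q + \tfrac{3}{2} ≠ 0; add g_3 = -\tfrac{1}{2}q^{3} - \tfrac{1}{2}q^{2} + \tfrac{3}{2}q + \tfrac{3}{2} to the basis.

The other S-polynomials (S(f_1,g_3), S(f_2,g_3)) all reduce to 0 modulo the current basis, so we have a Gröbner basis.
Inter-reduce: drop elements whose leading term is divisible by another's, tail-reduce, and make monic.
Reduced Gröbner basis: {p^{2} + \tfrac{1}{2}q^{2} - \tfrac{3}{2}, pq + p, q^{3} + q^{2} - 3q - 3}.

Buchberger on the second generating set:
h_1 = 12p^{2} + 6q^{2} - 18, LT = p^{2}.
h_2 = -6p^{2} - 3pq - 3p - 3q^{2} + 10, LT = p^{2}.

S(h_1,h_2): lcm = p^{2}. S = -\tfrac{1}{2}pq - \tfrac{1}{2}p + \tfrac{1}{6}.
  reduce S modulo (h_1, h_2):
  remainder -\tfrac{1}{2}pq - \tfrac{1}{2}p + \tfrac{1}{6} ≠ 0; add k_3 = -\tfrac{1}{2}pq - \tfrac{1}{2}p + \tfrac{1}{6} to the basis.

S(h_1,k_3): lcm = p^{2}q. S = -p^{2} + \tfrac{1}{3}p + \tfrac{1}{2}q^{3} - \tfrac{3}{2}q.
  reduce S modulo (h_1, h_2, k_3):
  remainder \tfrac{1}{3}p + \tfrac{1}{2}q^{3} + \tfrac{1}{2}q^{2} - \tfrac{3}{2}q - \tfrac{3}{2} ≠ 0; add k_4 = \tfrac{1}{3}p + \tfrac{1}{2}q^{3} + \tfrac{1}{2}q^{2} - \tfrac{3}{2}q - \tfrac{3}{2} to the basis.

S(k_3,k_4): lcm = pq. S = p - \tfrac{3}{2}q^{4} - \tfrac{3}{2}q^{3} + \tfrac{9}{2}q^{2} + \tfrac{9}{2}q - \tfrac{1}{3}.
  reduce S modulo (h_1, h_2, k_3, k_4):
  remainder -\tfrac{3}{2}q^{4} - 3q^{3} + 3q^{2} + 9q + \tfrac{25}{6} ≠ 0; add k_5 = -\tfrac{3}{2}q^{4} - 3q^{3} + 3q^{2} + 9q + \tfrac{25}{6} to the basis.

The other S-polynomials (S(h_2,k_3), S(h_1,k_4), S(h_2,k_4), S(h_1,k_5), S(h_2,k_5), S(k_3,k_5), S(k_4,k_5)) all reduce to 0 modulo the current basis, so we have a Gröbner basis.
Inter-reduce: drop elements whose leading term is divisible by another's, tail-reduce, and make monic.
Reduced Gröbner basis: {p + \tfrac{3}{2}q^{3} + \tfrac{3}{2}q^{2} - \tfrac{9}{2}q - \tfrac{9}{2}, q^{4} + 2q^{3} - 2q^{2} - 6q - \tfrac{25}{9}}.

Since the reduced bases disagree, the two ideals are not the same.

No, the ideals differ.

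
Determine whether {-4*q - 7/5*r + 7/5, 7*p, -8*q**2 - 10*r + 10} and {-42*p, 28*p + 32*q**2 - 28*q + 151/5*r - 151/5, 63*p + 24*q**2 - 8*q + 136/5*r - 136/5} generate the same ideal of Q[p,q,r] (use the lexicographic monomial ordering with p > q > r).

Yes, the ideals are equal.

Since reduced Gröbner bases are canonical representatives of ideals under a given ordering, it suffices to compute and compare them.
Buchberger on the first generating set:
f_1 = -4*q - 7/5*r + 7/5, LT = q.
f_2 = 7*p, LT = p.
f_3 = -8*q**2 - 10*r + 10, LT = q**2.

S(f_1,f_3): lcm = q**2. S = 7/20*q*r - 7/20*q - 5/4*r + 5/4.
  leading term q*r: subtract (-7/80*r)·f_1 from 7/20*q*r - 7/20*q - 5/4*r + 5/4 → -7/20*q - 49/400*r**2 - 451/400*r + 5/4
  leading term q: subtract (7/80)·f_1 from -7/20*q - 49/400*r**2 - 451/400*r + 5/4 → -49/400*r**2 - 201/200*r + 451/400
  leading term r**2: no divisor's leading term divides it; move -49/400*r**2 to the remainder.
  leading term r: no divisor's leading term divides it; move -201/200*r to the remainder.
  leading term 1: no divisor's leading term divides it; move 451/400 to the remainder.
  remainder -49/400*r**2 - 201/200*r + 451/400 ≠ 0; add g_4 = -49/400*r**2 - 201/200*r + 451/400 to the basis.

The other S-polynomials (S(f_1,f_2), S(f_2,f_3), S(f_1,g_4), S(f_2,g_4), S(f_3,g_4)) all reduce to 0 modulo the current basis, so we have a Gröbner basis.
Inter-reduce: drop elements whose leading term is divisible by another's, tail-reduce, and make monic.
Reduced Gröbner basis: {p, q + 7/20*r - 7/20, r**2 + 402/49*r - 451/49}.

Buchberger on the second generating set:
h_1 = -42*p, LT = p.
h_2 = 28*p + 32*q**2 - 28*q + 151/5*r - 151/5, LT = p.
h_3 = 63*p + 24*q**2 - 8*q + 136/5*r - 136/5, LT = p.

S(h_1,h_2): lcm = p. S = -8/7*q**2 + q - 151/140*r + 151/140.
  leading term q**2: no divisor's leading term divides it; move -8/7*q**2 to the remainder.
  leading term q: no divisor's leading term divides it; move q to the remainder.
  leading term r: no divisor's leading term divides it; move -151/140*r to the remainder.
  leading term 1: no divisor's leading term divides it; move 151/140 to the remainder.
  remainder -8/7*q**2 + q - 151/140*r + 151/140 ≠ 0; add k_4 = -8/7*q**2 + q - 151/140*r + 151/140 to the basis.

S(h_1,h_3): lcm = p. S = -8/21*q**2 + 8/63*q - 136/315*r + 136/315.
  leading term q**2: subtract (1/3)·k_4 from -8/21*q**2 + 8/63*q - 136/315*r + 136/315 → -13/63*q - 13/180*r + 13/180
  leading term q: no divisor's leading term divides it; move -13/63*q to the remainder.
  leading term r: no divisor's leading term divides it; move -13/180*r to the remainder.
  leading term 1: no divisor's leading term divides it; move 13/180 to the remainder.
  remainder -13/63*q - 13/180*r + 13/180 ≠ 0; add k_5 = -13/63*q - 13/180*r + 13/180 to the basis.

S(k_4,k_5): lcm = q**2. S = -7/20*q*r - 21/40*q + 151/160*r - 151/160.
  leading term q*r: subtract (441/260*r)·k_5 from -7/20*q*r - 21/40*q + 151/160*r - 151/160 → -21/40*q + 49/400*r**2 + 657/800*r - 151/160
  leading term q: subtract (1323/520)·k_5 from -21/40*q + 49/400*r**2 + 657/800*r - 151/160 → 49/400*r**2 + 201/200*r - 451/400
  leading term r**2: no divisor's leading term divides it; move 49/400*r**2 to the remainder.
  leading term r: no divisor's leading term divides it; move 201/200*r to the remainder.
  leading term 1: no divisor's leading term divides it; move -451/400 to the remainder.
  remainder 49/400*r**2 + 201/200*r - 451/400 ≠ 0; add k_6 = 49/400*r**2 + 201/200*r - 451/400 to the basis.

The other S-polynomials (S(h_2,h_3), S(h_1,k_4), S(h_2,k_4), S(h_3,k_4), S(h_1,k_5), S(h_2,k_5), S(h_3,k_5), S(h_1,k_6), S(h_2,k_6), S(h_3,k_6), S(k_4,k_6), S(k_5,k_6)) all reduce to 0 modulo the current basis, so we have a Gröbner basis.
Inter-reduce: drop elements whose leading term is divisible by another's, tail-reduce, and make monic.
Reduced Gröbner basis: {p, q + 7/20*r - 7/20, r**2 + 402/49*r - 451/49}.

The two bases agree; hence the ideals are identical.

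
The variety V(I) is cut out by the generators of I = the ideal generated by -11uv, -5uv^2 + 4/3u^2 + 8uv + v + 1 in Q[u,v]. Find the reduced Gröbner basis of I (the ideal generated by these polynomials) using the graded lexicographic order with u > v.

f_1 = -11uv, LT = uv.
f_2 = -5uv^2 + 4/3u^2 + 8uv + v + 1, LT = uv^2.

S(f_1,f_2): lcm = uv^2. S = 4/15u^2 + 8/5uv + 1/5v + 1/5.
  leading term u^2: no divisor's leading term divides it; move 4/15u^2 to the remainder.
  leading term uv: subtract (-8/55)·f_1 from 8/5uv + 1/5v + 1/5 → 1/5v + 1/5
  leading term v: no divisor's leading term divides it; move 1/5v to the remainder.
  leading term 1: no divisor's leading term divides it; move 1/5 to the remainder.
  remainder 4/15u^2 + 1/5v + 1/5 ≠ 0; add g_3 = 4/15u^2 + 1/5v + 1/5 to the basis.

S(f_1,g_3): lcm = u^2v. S = -3/4v^2 - 3/4v.
  leading term v^2: no divisor's leading term divides it; move -3/4v^2 to the remainder.
  leading term v: no divisor's leading term divides it; move -3/4v to the remainder.
  remainder -3/4v^2 - 3/4v ≠ 0; add g_4 = -3/4v^2 - 3/4v to the basis.

The other S-polynomials (S(f_2,g_3), S(f_1,g_4), S(f_2,g_4), S(g_3,g_4)) all reduce to 0 modulo the current basis, so we have a Gröbner basis.
Inter-reduce: drop elements whose leading term is divisible by another's, tail-reduce, and make monic.

G = {u^2 + 3/4v + 3/4, uv, v^2 + v}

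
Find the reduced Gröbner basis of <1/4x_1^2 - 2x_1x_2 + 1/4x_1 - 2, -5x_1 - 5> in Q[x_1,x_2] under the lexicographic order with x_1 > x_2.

f_1 = 1/4x_1^2 - 2x_1x_2 + 1/4x_1 - 2, LT = x_1^2.
f_2 = -5x_1 - 5, LT = x_1.

S(f_1,f_2): lcm = x_1^2. S = -8x_1x_2 - 8.
  leading term x_1x_2: subtract (8/5x_2)·f_2 from -8x_1x_2 - 8 → 8x_2 - 8
  leading term x_2: no divisor's leading term divides it; move 8x_2 to the remainder.
  leading term 1: no divisor's leading term divides it; move -8 to the remainder.
  remainder 8x_2 - 8 ≠ 0; add g_3 = 8x_2 - 8 to the basis.

The other S-polynomials (S(f_1,g_3), S(f_2,g_3)) all reduce to 0 modulo the current basis, so we have a Gröbner basis.
Inter-reduce: drop elements whose leading term is divisible by another's, tail-reduce, and make monic.

G = {x_1 + 1, x_2 - 1}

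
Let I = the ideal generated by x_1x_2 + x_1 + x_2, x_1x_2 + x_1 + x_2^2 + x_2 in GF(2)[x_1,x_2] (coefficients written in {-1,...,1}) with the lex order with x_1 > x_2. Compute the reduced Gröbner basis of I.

f_1 = x_1x_2 + x_1 + x_2, LT = x_1x_2.
f_2 = x_1x_2 + x_1 + x_2^2 + x_2, LT = x_1x_2.

S(f_1,f_2): lcm = x_1x_2. S = x_2^2.
  leading term x_2^2: no divisor's leading term divides it; move x_2^2 to the remainder.
  remainder x_2^2 ≠ 0; add g_3 = x_2^2 to the basis.

S(f_1,g_3): lcm = x_1x_2^2. S = x_1x_2 + x_2^2.
  leading term x_1x_2: subtract (1)·f_1 from x_1x_2 + x_2^2 → x_1 + x_2^2 + x_2
  leading term x_1: no divisor's leading term divides it; move x_1 to the remainder.
  leading term x_2^2: subtract (1)·g_3 from x_2^2 + x_2 → x_2
  leading term x_2: no divisor's leading term divides it; move x_2 to the remainder.
  remainder x_1 + x_2 ≠ 0; add g_4 = x_1 + x_2 to the basis.

The other S-polynomials (S(f_2,g_3), S(f_1,g_4), S(f_2,g_4), S(g_3,g_4)) all reduce to 0 modulo the current basis, so we have a Gröbner basis.
Inter-reduce: drop elements whose leading term is divisible by another's, tail-reduce, and make monic.

G = {x_1 + x_2, x_2^2}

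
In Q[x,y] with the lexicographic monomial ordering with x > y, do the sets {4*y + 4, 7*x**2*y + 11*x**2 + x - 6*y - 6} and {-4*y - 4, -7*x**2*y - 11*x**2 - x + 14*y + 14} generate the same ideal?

Two ideals are equal iff their reduced Gröbner bases coincide (the reduced basis is unique for a fixed ordering).
Buchberger on the first generating set:
f_1 = 4*y + 4, LT = y.
f_2 = 7*x**2*y + 11*x**2 + x - 6*y - 6, LT = x**2*y.

S(f_1,f_2): lcm = x**2*y. S = -4/7*x**2 - 1/7*x + 6/7*y + 6/7.
  leading term x**2: no divisor's leading term divides it; move -4/7*x**2 to the remainder.
  leading term x: no divisor's leading term divides it; move -1/7*x to the remainder.
  leading term y: subtract (3/14)·f_1 from 6/7*y + 6/7 → 0
  remainder -4/7*x**2 - 1/7*x ≠ 0; add g_3 = -4/7*x**2 - 1/7*x to the basis.

The other S-polynomials (S(f_1,g_3), S(f_2,g_3)) all reduce to 0 modulo the current basis, so we have a Gröbner basis.
Inter-reduce: drop elements whose leading term is divisible by another's, tail-reduce, and make monic.
Reduced Gröbner basis: {x**2 + 1/4*x, y + 1}.

Buchberger on the second generating set:
h_1 = -4*y - 4, LT = y.
h_2 = -7*x**2*y - 11*x**2 - x + 14*y + 14, LT = x**2*y.

S(h_1,h_2): lcm = x**2*y. S = -4/7*x**2 - 1/7*x + 2*y + 2.
  leading term x**2: no divisor's leading term divides it; move -4/7*x**2 to the remainder.
  leading term x: no divisor's leading term divides it; move -1/7*x to the remainder.
  leading term y: subtract (-1/2)·h_1 from 2*y + 2 → 0
  remainder -4/7*x**2 - 1/7*x ≠ 0; add k_3 = -4/7*x**2 - 1/7*x to the basis.

The other S-polynomials (S(h_1,k_3), S(h_2,k_3)) all reduce to 0 modulo the current basis, so we have a Gröbner basis.
Inter-reduce: drop elements whose leading term is divisible by another's, tail-reduce, and make monic.
Reduced Gröbner basis: {x**2 + 1/4*x, y + 1}.

The two bases agree; hence the ideals are identical.

Yes, the ideals are equal.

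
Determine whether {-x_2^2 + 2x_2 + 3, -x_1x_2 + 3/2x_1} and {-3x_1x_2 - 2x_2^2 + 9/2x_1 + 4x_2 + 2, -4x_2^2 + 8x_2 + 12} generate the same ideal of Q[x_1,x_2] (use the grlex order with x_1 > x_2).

No, the ideals differ.

Equality of ideals is decidable: compute both reduced Gröbner bases (unique for the ordering) and check whether they agree.
Buchberger on the first generating set:
f_1 = -x_2^2 + 2x_2 + 3, LT = x_2^2.
f_2 = -x_1x_2 + 3/2x_1, LT = x_1x_2.

S(f_1,f_2): lcm = x_1x_2^2. S = -1/2x_1x_2 - 3x_1.
  leading term x_1x_2: subtract (1/2)·f_2 from -1/2x_1x_2 - 3x_1 → -15/4x_1
  leading term x_1: no divisor's leading term divides it; move -15/4x_1 to the remainder.
  remainder -15/4x_1 ≠ 0; add g_3 = -15/4x_1 to the basis.

The other S-polynomials (S(f_1,g_3), S(f_2,g_3)) all reduce to 0 modulo the current basis, so we have a Gröbner basis.
Inter-reduce: drop elements whose leading term is divisible by another's, tail-reduce, and make monic.
Reduced Gröbner basis: {x_2^2 - 2x_2 - 3, x_1}.

Buchberger on the second generating set:
h_1 = -3x_1x_2 - 2x_2^2 + 9/2x_1 + 4x_2 + 2, LT = x_1x_2.
h_2 = -4x_2^2 + 8x_2 + 12, LT = x_2^2.

S(h_1,h_2): lcm = x_1x_2^2. S = 2/3x_2^3 + 1/2x_1x_2 - 4/3x_2^2 + 3x_1 - 2/3x_2.
  leading term x_2^3: subtract (-1/6x_2)·h_2 from 2/3x_2^3 + 1/2x_1x_2 - 4/3x_2^2 + 3x_1 - 2/3x_2 → 1/2x_1x_2 + 3x_1 + 4/3x_2
  leading term x_1x_2: subtract (-1/6)·h_1 from 1/2x_1x_2 + 3x_1 + 4/3x_2 → -1/3x_2^2 + 15/4x_1 + 2x_2 + 1/3
  leading term x_2^2: subtract (1/12)·h_2 from -1/3x_2^2 + 15/4x_1 + 2x_2 + 1/3 → 15/4x_1 + 4/3x_2 - 2/3
  leading term x_1: no divisor's leading term divides it; move 15/4x_1 to the remainder.
  leading term x_2: no divisor's leading term divides it; move 4/3x_2 to the remainder.
  leading term 1: no divisor's leading term divides it; move -2/3 to the remainder.
  remainder 15/4x_1 + 4/3x_2 - 2/3 ≠ 0; add k_3 = 15/4x_1 + 4/3x_2 - 2/3 to the basis.

The other S-polynomials (S(h_1,k_3), S(h_2,k_3)) all reduce to 0 modulo the current basis, so we have a Gröbner basis.
Inter-reduce: drop elements whose leading term is divisible by another's, tail-reduce, and make monic.
Reduced Gröbner basis: {x_2^2 - 2x_2 - 3, x_1 + 16/45x_2 - 8/45}.

These differ, so the ideals are not equal.
The choice of monomial ordering does not affect the verdict — as long as both bases are computed under the same ordering, their equality decides ideal equality.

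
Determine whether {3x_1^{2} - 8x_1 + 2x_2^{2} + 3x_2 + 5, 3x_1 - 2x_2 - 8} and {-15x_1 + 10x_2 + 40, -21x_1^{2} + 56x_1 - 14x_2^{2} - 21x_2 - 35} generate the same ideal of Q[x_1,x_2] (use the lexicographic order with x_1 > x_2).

Yes, the ideals are equal.

Equality of ideals is decidable: compute both reduced Gröbner bases (unique for the ordering) and check whether they agree.
Buchberger on the first generating set:
f_1 = 3x_1^{2} - 8x_1 + 2x_2^{2} + 3x_2 + 5, LT = x_1^{2}.
f_2 = 3x_1 - 2x_2 - 8, LT = x_1.

S(f_1,f_2): lcm = x_1^{2}. S = \tfrac{2}{3}x_1x_2 + \tfrac{2}{3}x_2^{2} + x_2 + \tfrac{5}{3}.
  leading term x_1x_2: subtract (\tfrac{2}{9}x_2)·f_2 from \tfrac{2}{3}x_1x_2 + \tfrac{2}{3}x_2^{2} + x_2 + \tfrac{5}{3} → \tfrac{10}{9}x_2^{2} + \tfrac{25}{9}x_2 + \tfrac{5}{3}
  leading term x_2^{2}: no divisor's leading term divides it; move \tfrac{10}{9}x_2^{2} to the remainder.
  leading term x_2: no divisor's leading term divides it; move \tfrac{25}{9}x_2 to the remainder.
  leading term 1: no divisor's leading term divides it; move \tfrac{5}{3} to the remainder.
  remainder \tfrac{10}{9}x_2^{2} + \tfrac{25}{9}x_2 + \tfrac{5}{3} ≠ 0; add g_3 = \tfrac{10}{9}x_2^{2} + \tfrac{25}{9}x_2 + \tfrac{5}{3} to the basis.

The other S-polynomials (S(f_1,g_3), S(f_2,g_3)) all reduce to 0 modulo the current basis, so we have a Gröbner basis.
Inter-reduce: drop elements whose leading term is divisible by another's, tail-reduce, and make monic.
Reduced Gröbner basis: {x_1 - \tfrac{2}{3}x_2 - \tfrac{8}{3}, x_2^{2} + \tfrac{5}{2}x_2 + \tfrac{3}{2}}.

Buchberger on the second generating set:
h_1 = -15x_1 + 10x_2 + 40, LT = x_1.
h_2 = -21x_1^{2} + 56x_1 - 14x_2^{2} - 21x_2 - 35, LT = x_1^{2}.

S(h_1,h_2): lcm = x_1^{2}. S = -\tfrac{2}{3}x_1x_2 - \tfrac{2}{3}x_2^{2} - x_2 - \tfrac{5}{3}.
  leading term x_1x_2: subtract (\tfrac{2}{45}x_2)·h_1 from -\tfrac{2}{3}x_1x_2 - \tfrac{2}{3}x_2^{2} - x_2 - \tfrac{5}{3} → -\tfrac{10}{9}x_2^{2} - \tfrac{25}{9}x_2 - \tfrac{5}{3}
  leading term x_2^{2}: no divisor's leading term divides it; move -\tfrac{10}{9}x_2^{2} to the remainder.
  leading term x_2: no divisor's leading term divides it; move -\tfrac{25}{9}x_2 to the remainder.
  leading term 1: no divisor's leading term divides it; move -\tfrac{5}{3} to the remainder.
  remainder -\tfrac{10}{9}x_2^{2} - \tfrac{25}{9}x_2 - \tfrac{5}{3} ≠ 0; add k_3 = -\tfrac{10}{9}x_2^{2} - \tfrac{25}{9}x_2 - \tfrac{5}{3} to the basis.

The other S-polynomials (S(h_1,k_3), S(h_2,k_3)) all reduce to 0 modulo the current basis, so we have a Gröbner basis.
Inter-reduce: drop elements whose leading term is divisible by another's, tail-reduce, and make monic.
Reduced Gröbner basis: {x_1 - \tfrac{2}{3}x_2 - \tfrac{8}{3}, x_2^{2} + \tfrac{5}{2}x_2 + \tfrac{3}{2}}.

The two bases agree; hence the ideals are identical.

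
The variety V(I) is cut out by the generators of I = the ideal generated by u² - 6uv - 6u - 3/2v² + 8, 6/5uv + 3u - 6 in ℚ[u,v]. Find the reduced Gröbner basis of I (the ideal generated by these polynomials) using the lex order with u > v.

The reduced Gröbner basis is the canonical form of the ideal for this ordering.

f_1 = u² - 6uv - 6u - 3/2v² + 8, LT = u².
f_2 = 6/5uv + 3u - 6, LT = uv.

S(f_1,f_2): lcm = u²v. S = -5/2u² - 6uv² - 6uv + 5u - 3/2v³ + 8v.
  reduce S modulo (f_1, f_2):
  remainder 5u - 3/2v³ - 15/4v² - 22v - 10 ≠ 0; add g_3 = 5u - 3/2v³ - 15/4v² - 22v - 10 to the basis.

S(f_2,g_3): lcm = uv. S = 5/2u + 3/10v⁴ + ¾v³ + 22/5v² + 2v - 5.
  reduce S modulo (f_1, f_2, g_3):
  remainder 3/10v⁴ + 3/2v³ + 251/40v² + 13v ≠ 0; add g_4 = 3/10v⁴ + 3/2v³ + 251/40v² + 13v to the basis.

The other S-polynomials (S(f_1,g_3), S(f_1,g_4), S(f_2,g_4), S(g_3,g_4)) all reduce to 0 modulo the current basis, so we have a Gröbner basis.
Inter-reduce: drop elements whose leading term is divisible by another's, tail-reduce, and make monic.

G = {u - 3/10v³ - ¾v² - 22/5v - 2, v⁴ + 5v³ + 251/12v² + 130/3v}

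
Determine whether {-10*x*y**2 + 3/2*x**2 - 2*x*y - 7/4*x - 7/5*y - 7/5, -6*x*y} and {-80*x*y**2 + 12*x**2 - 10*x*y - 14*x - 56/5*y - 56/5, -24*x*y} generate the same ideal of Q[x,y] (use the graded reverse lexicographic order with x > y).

For a fixed monomial order, each ideal has a unique reduced Gröbner basis; comparing bases decides equality.
Buchberger on the first generating set:
f_1 = -10*x*y**2 + 3/2*x**2 - 2*x*y - 7/4*x - 7/5*y - 7/5, LT = x*y**2.
f_2 = -6*x*y, LT = x*y.

S(f_1,f_2): lcm = x*y**2. S = -3/20*x**2 + 1/5*x*y + 7/40*x + 7/50*y + 7/50.
  leading term x**2: no divisor's leading term divides it; move -3/20*x**2 to the remainder.
  leading term x*y: subtract (-1/30)·f_2 from 1/5*x*y + 7/40*x + 7/50*y + 7/50 → 7/40*x + 7/50*y + 7/50
  leading term x: no divisor's leading term divides it; move 7/40*x to the remainder.
  leading term y: no divisor's leading term divides it; move 7/50*y to the remainder.
  leading term 1: no divisor's leading term divides it; move 7/50 to the remainder.
  remainder -3/20*x**2 + 7/40*x + 7/50*y + 7/50 ≠ 0; add g_3 = -3/20*x**2 + 7/40*x + 7/50*y + 7/50 to the basis.

S(f_1,g_3): lcm = x**2*y**2. S = -3/20*x**3 + 1/5*x**2*y + 7/6*x*y**2 + 14/15*y**3 + 7/40*x**2 + 7/50*x*y + 14/15*y**2 + 7/50*x.
  leading term x**3: subtract (x)·g_3 from -3/20*x**3 + 1/5*x**2*y + 7/6*x*y**2 + 14/15*y**3 + 7/40*x**2 + 7/50*x*y + 14/15*y**2 + 7/50*x → 1/5*x**2*y + 7/6*x*y**2 + 14/15*y**3 + 14/15*y**2
  leading term x**2*y: subtract (-1/30*x)·f_2 from 1/5*x**2*y + 7/6*x*y**2 + 14/15*y**3 + 14/15*y**2 → 7/6*x*y**2 + 14/15*y**3 + 14/15*y**2
  leading term x*y**2: subtract (-7/60)·f_1 from 7/6*x*y**2 + 14/15*y**3 + 14/15*y**2 → 14/15*y**3 + 7/40*x**2 - 7/30*x*y + 14/15*y**2 - 49/240*x - 49/300*y - 49/300
  leading term y**3: no divisor's leading term divides it; move 14/15*y**3 to the remainder.
  leading term x**2: subtract (-7/6)·g_3 from 7/40*x**2 - 7/30*x*y + 14/15*y**2 - 49/240*x - 49/300*y - 49/300 → -7/30*x*y + 14/15*y**2
  leading term x*y: subtract (7/180)·f_2 from -7/30*x*y + 14/15*y**2 → 14/15*y**2
  leading term y**2: no divisor's leading term divides it; move 14/15*y**2 to the remainder.
  remainder 14/15*y**3 + 14/15*y**2 ≠ 0; add g_4 = 14/15*y**3 + 14/15*y**2 to the basis.

S(f_2,g_3): lcm = x**2*y. S = 7/6*x*y + 14/15*y**2 + 14/15*y.
  leading term x*y: subtract (-7/36)·f_2 from 7/6*x*y + 14/15*y**2 + 14/15*y → 14/15*y**2 + 14/15*y
  leading term y**2: no divisor's leading term divides it; move 14/15*y**2 to the remainder.
  leading term y: no divisor's leading term divides it; move 14/15*y to the remainder.
  remainder 14/15*y**2 + 14/15*y ≠ 0; add g_5 = 14/15*y**2 + 14/15*y to the basis.

The other S-polynomials (S(f_1,g_4), S(f_2,g_4), S(g_3,g_4), S(f_1,g_5), S(f_2,g_5), S(g_3,g_5), S(g_4,g_5)) all reduce to 0 modulo the current basis, so we have a Gröbner basis.
Inter-reduce: drop elements whose leading term is divisible by another's, tail-reduce, and make monic.
Reduced Gröbner basis: {x**2 - 7/6*x - 14/15*y - 14/15, x*y, y**2 + y}.

Buchberger on the second generating set:
h_1 = -80*x*y**2 + 12*x**2 - 10*x*y - 14*x - 56/5*y - 56/5, LT = x*y**2.
h_2 = -24*x*y, LT = x*y.

S(h_1,h_2): lcm = x*y**2. S = -3/20*x**2 + 1/8*x*y + 7/40*x + 7/50*y + 7/50.
  leading term x**2: no divisor's leading term divides it; move -3/20*x**2 to the remainder.
  leading term x*y: subtract (-1/192)·h_2 from 1/8*x*y + 7/40*x + 7/50*y + 7/50 → 7/40*x + 7/50*y + 7/50
  leading term x: no divisor's leading term divides it; move 7/40*x to the remainder.
  leading term y: no divisor's leading term divides it; move 7/50*y to the remainder.
  leading term 1: no divisor's leading term divides it; move 7/50 to the remainder.
  remainder -3/20*x**2 + 7/40*x + 7/50*y + 7/50 ≠ 0; add k_3 = -3/20*x**2 + 7/40*x + 7/50*y + 7/50 to the basis.

S(h_1,k_3): lcm = x**2*y**2. S = -3/20*x**3 + 1/8*x**2*y + 7/6*x*y**2 + 14/15*y**3 + 7/40*x**2 + 7/50*x*y + 14/15*y**2 + 7/50*x.
  leading term x**3: subtract (x)·k_3 from -3/20*x**3 + 1/8*x**2*y + 7/6*x*y**2 + 14/15*y**3 + 7/40*x**2 + 7/50*x*y + 14/15*y**2 + 7/50*x → 1/8*x**2*y + 7/6*x*y**2 + 14/15*y**3 + 14/15*y**2
  leading term x**2*y: subtract (-1/192*x)·h_2 from 1/8*x**2*y + 7/6*x*y**2 + 14/15*y**3 + 14/15*y**2 → 7/6*x*y**2 + 14/15*y**3 + 14/15*y**2
  leading term x*y**2: subtract (-7/480)·h_1 from 7/6*x*y**2 + 14/15*y**3 + 14/15*y**2 → 14/15*y**3 + 7/40*x**2 - 7/48*x*y + 14/15*y**2 - 49/240*x - 49/300*y - 49/300
  leading term y**3: no divisor's leading term divides it; move 14/15*y**3 to the remainder.
  leading term x**2: subtract (-7/6)·k_3 from 7/40*x**2 - 7/48*x*y + 14/15*y**2 - 49/240*x - 49/300*y - 49/300 → -7/48*x*y + 14/15*y**2
  leading term x*y: subtract (7/1152)·h_2 from -7/48*x*y + 14/15*y**2 → 14/15*y**2
  leading term y**2: no divisor's leading term divides it; move 14/15*y**2 to the remainder.
  remainder 14/15*y**3 + 14/15*y**2 ≠ 0; add k_4 = 14/15*y**3 + 14/15*y**2 to the basis.

S(h_2,k_3): lcm = x**2*y. S = 7/6*x*y + 14/15*y**2 + 14/15*y.
  leading term x*y: subtract (-7/144)·h_2 from 7/6*x*y + 14/15*y**2 + 14/15*y → 14/15*y**2 + 14/15*y
  leading term y**2: no divisor's leading term divides it; move 14/15*y**2 to the remainder.
  leading term y: no divisor's leading term divides it; move 14/15*y to the remainder.
  remainder 14/15*y**2 + 14/15*y ≠ 0; add k_5 = 14/15*y**2 + 14/15*y to the basis.

The other S-polynomials (S(h_1,k_4), S(h_2,k_4), S(k_3,k_4), S(h_1,k_5), S(h_2,k_5), S(k_3,k_5), S(k_4,k_5)) all reduce to 0 modulo the current basis, so we have a Gröbner basis.
Inter-reduce: drop elements whose leading term is divisible by another's, tail-reduce, and make monic.
Reduced Gröbner basis: {x**2 - 7/6*x - 14/15*y - 14/15, x*y, y**2 + y}.

These coincide, so the ideals are equal.

Yes, the ideals are equal.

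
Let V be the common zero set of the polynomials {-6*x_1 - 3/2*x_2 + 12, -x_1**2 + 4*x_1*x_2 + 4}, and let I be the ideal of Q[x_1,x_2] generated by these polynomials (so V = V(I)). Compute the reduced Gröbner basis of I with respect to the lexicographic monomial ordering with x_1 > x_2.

f_1 = -6*x_1 - 3/2*x_2 + 12, LT = x_1.
f_2 = -x_1**2 + 4*x_1*x_2 + 4, LT = x_1**2.

S(f_1,f_2): lcm = x_1**2. S = 17/4*x_1*x_2 - 2*x_1 + 4.
  leading term x_1*x_2: subtract (-17/24*x_2)·f_1 from 17/4*x_1*x_2 - 2*x_1 + 4 → -2*x_1 - 17/16*x_2**2 + 17/2*x_2 + 4
  leading term x_1: subtract (1/3)·f_1 from -2*x_1 - 17/16*x_2**2 + 17/2*x_2 + 4 → -17/16*x_2**2 + 9*x_2
  leading term x_2**2: no divisor's leading term divides it; move -17/16*x_2**2 to the remainder.
  leading term x_2: no divisor's leading term divides it; move 9*x_2 to the remainder.
  remainder -17/16*x_2**2 + 9*x_2 ≠ 0; add g_3 = -17/16*x_2**2 + 9*x_2 to the basis.

The other S-polynomials (S(f_1,g_3), S(f_2,g_3)) all reduce to 0 modulo the current basis, so we have a Gröbner basis.
Inter-reduce: drop elements whose leading term is divisible by another's, tail-reduce, and make monic.

G = {x_1 + 1/4*x_2 - 2, x_2**2 - 144/17*x_2}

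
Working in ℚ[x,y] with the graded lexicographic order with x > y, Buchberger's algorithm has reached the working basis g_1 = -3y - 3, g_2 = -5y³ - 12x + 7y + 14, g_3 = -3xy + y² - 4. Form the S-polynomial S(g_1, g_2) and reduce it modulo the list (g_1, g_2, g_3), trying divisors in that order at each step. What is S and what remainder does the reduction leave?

lcm(LM(g_1), LM(g_2)) = y³.
S = (lcm/LT(g_1))·g_1 − (lcm/LT(g_2))·g_2 = y² - 12/5x + 7/5y + 14/5.
Reduce S modulo (g_1, g_2, g_3) in that order:
  leading term y²: subtract (-⅓y)·g_1 from y² - 12/5x + 7/5y + 14/5 → -12/5x + ⅖y + 14/5
  leading term x: no divisor's leading term divides it; move -12/5x to the remainder.
  leading term y: subtract (-2/15)·g_1 from ⅖y + 14/5 → 12/5
  leading term 1: no divisor's leading term divides it; move 12/5 to the remainder.
The remainder -12/5x + 12/5 is nonzero, so it would be added as the next basis element.

S(g_1, g_2) = y² - 12/5x + 7/5y + 14/5; remainder on division = -12/5x + 12/5.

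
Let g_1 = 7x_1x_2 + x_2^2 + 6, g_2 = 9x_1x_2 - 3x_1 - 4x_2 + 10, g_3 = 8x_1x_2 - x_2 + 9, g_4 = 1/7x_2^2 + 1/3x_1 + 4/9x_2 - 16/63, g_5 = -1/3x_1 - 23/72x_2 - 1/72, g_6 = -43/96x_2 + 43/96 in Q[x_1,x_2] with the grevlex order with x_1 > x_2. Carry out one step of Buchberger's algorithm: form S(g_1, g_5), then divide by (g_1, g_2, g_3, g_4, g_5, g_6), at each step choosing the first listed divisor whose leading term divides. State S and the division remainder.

S(g_1, g_5) = -137/168x_2^2 - 1/24x_2 + 6/7; remainder on division = 0.

lcm(LM(g_1), LM(g_5)) = x_1x_2.
S = (lcm/LT(g_1))·g_1 − (lcm/LT(g_5))·g_5 = -137/168x_2^2 - 1/24x_2 + 6/7.
Reduce S modulo (g_1, g_2, g_3, g_4, g_5, g_6) in that order:
  leading term x_2^2: subtract (-137/24)·g_4 from -137/168x_2^2 - 1/24x_2 + 6/7 → 137/72x_1 + 539/216x_2 - 16/27
  leading term x_1: subtract (-137/24)·g_5 from 137/72x_1 + 539/216x_2 - 16/27 → 43/64x_2 - 43/64
  leading term x_2: subtract (-3/2)·g_6 from 43/64x_2 - 43/64 → 0
The remainder is 0, so this S-polynomial contributes no new basis element.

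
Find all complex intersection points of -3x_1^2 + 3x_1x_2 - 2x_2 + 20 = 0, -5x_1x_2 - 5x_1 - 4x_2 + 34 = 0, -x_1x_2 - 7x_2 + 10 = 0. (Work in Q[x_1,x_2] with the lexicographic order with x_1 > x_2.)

Compute a lex Gröbner basis by Buchberger's algorithm.
f_1 = -3x_1^2 + 3x_1x_2 - 2x_2 + 20, LT = x_1^2.
f_2 = -5x_1x_2 - 5x_1 - 4x_2 + 34, LT = x_1x_2.
f_3 = -x_1x_2 - 7x_2 + 10, LT = x_1x_2.

S(f_1,f_2): lcm = x_1^2x_2. S = -x_1^2 - x_1x_2^2 - 4/5x_1x_2 + 34/5x_1 + 2/3x_2^2 - 20/3x_2.
  reduce S modulo (f_1, f_2, f_3):
  remainder 38/5x_1 + 22/15x_2^2 - 304/25x_2 - 908/75 ≠ 0; add h_4 = 38/5x_1 + 22/15x_2^2 - 304/25x_2 - 908/75 to the basis.

S(f_1,f_3): lcm = x_1^2x_2. S = -x_1x_2^2 - 7x_1x_2 + 10x_1 + 2/3x_2^2 - 20/3x_2.
  reduce S modulo (f_1, f_2, f_3, h_4):
  remainder -154/95x_2^2 + 254/15x_2 - 4364/285 ≠ 0; add h_5 = -154/95x_2^2 + 254/15x_2 - 4364/285 to the basis.

S(f_2,f_3): lcm = x_1x_2. S = x_1 - 31/5x_2 + 16/5.
  reduce S modulo (f_1, f_2, f_3, h_4, h_5):
  remainder -2084/315x_2 + 2084/315 ≠ 0; add h_6 = -2084/315x_2 + 2084/315 to the basis.

The other S-polynomials (S(f_1,h_4), S(f_2,h_4), S(f_3,h_4), S(f_1,h_5), S(f_2,h_5), S(f_3,h_5), S(h_4,h_5), S(f_1,h_6), S(f_2,h_6), S(f_3,h_6), S(h_4,h_6), S(h_5,h_6)) all reduce to 0 modulo the current basis, so we have a Gröbner basis.
Inter-reduce: drop elements whose leading term is divisible by another's, tail-reduce, and make monic.
Reduced Gröbner basis: {x_1 - 3, x_2 - 1}.

Since the basis is lex-ordered, x_2 - 1 is univariate in x_2. Its roots are {1}. Back-substituting each root into the other basis elements fixes the other coordinates.
  x_2 = 1: the earlier basis element becomes x_1 - 3 = 0, giving x_1 = 3 — point (3, 1).

{(3, 1)}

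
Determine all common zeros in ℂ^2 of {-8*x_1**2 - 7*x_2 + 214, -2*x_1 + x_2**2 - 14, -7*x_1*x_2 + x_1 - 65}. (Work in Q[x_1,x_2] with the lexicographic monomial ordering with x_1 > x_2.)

Compute a lex Gröbner basis by Buchberger's algorithm.
f_1 = -8*x_1**2 - 7*x_2 + 214, LT = x_1**2.
f_2 = -2*x_1 + x_2**2 - 14, LT = x_1.
f_3 = -7*x_1*x_2 + x_1 - 65, LT = x_1*x_2.

S(f_1,f_2): lcm = x_1**2. S = 1/2*x_1*x_2**2 - 7*x_1 + 7/8*x_2 - 107/4.
  reduce S modulo (f_1, f_2, f_3):
  remainder 1/4*x_2**4 - 7*x_2**2 + 7/8*x_2 + 89/4 ≠ 0; add h_4 = 1/4*x_2**4 - 7*x_2**2 + 7/8*x_2 + 89/4 to the basis.

S(f_1,f_3): lcm = x_1**2*x_2. S = 1/7*x_1**2 - 65/7*x_1 + 7/8*x_2**2 - 107/4*x_2.
  reduce S modulo (f_1, f_2, f_3, h_4):
  remainder -211/56*x_2**2 - 215/8*x_2 + 1927/28 ≠ 0; add h_5 = -211/56*x_2**2 - 215/8*x_2 + 1927/28 to the basis.

S(f_2,f_3): lcm = x_1*x_2. S = 1/7*x_1 - 1/2*x_2**3 + 7*x_2 - 65/7.
  reduce S modulo (f_1, f_2, f_3, h_4, h_5):
  remainder -1250145/44521*x_2 + 2500290/44521 ≠ 0; add h_6 = -1250145/44521*x_2 + 2500290/44521 to the basis.

The other S-polynomials (S(f_1,h_4), S(f_2,h_4), S(f_3,h_4), S(f_1,h_5), S(f_2,h_5), S(f_3,h_5), S(h_4,h_5), S(f_1,h_6), S(f_2,h_6), S(f_3,h_6), S(h_4,h_6), S(h_5,h_6)) all reduce to 0 modulo the current basis, so we have a Gröbner basis.
Inter-reduce: drop elements whose leading term is divisible by another's, tail-reduce, and make monic.
Reduced Gröbner basis: {x_1 + 5, x_2 - 2}.

From the last basis element, x_2 - 2 = 0, so x_2 takes values in {2}. Each choice, substituted upward through the basis, yields the corresponding point(s) of the solution set.
  x_2 = 2: the earlier basis element becomes x_1 + 5 = 0, giving x_1 = -5 — point (-5, 2).

{(-5, 2)}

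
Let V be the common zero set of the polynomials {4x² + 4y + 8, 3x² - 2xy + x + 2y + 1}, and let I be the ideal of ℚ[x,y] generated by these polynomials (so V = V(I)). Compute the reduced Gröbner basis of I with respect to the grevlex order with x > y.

G = {x² + y + 2, xy - ½x + ½y + 5/2, y² - 11/4x + 7/4y + ¼}

Buchberger's algorithm terminates because the ascending chain of leading-term ideals stabilizes.

f_1 = 4x² + 4y + 8, LT = x².
f_2 = 3x² - 2xy + x + 2y + 1, LT = x².

S(f_1,f_2): lcm = x². S = ⅔xy - ⅓x + ⅓y + 5/3.
  leading term xy: no divisor's leading term divides it; move ⅔xy to the remainder.
  leading term x: no divisor's leading term divides it; move -⅓x to the remainder.
  leading term y: no divisor's leading term divides it; move ⅓y to the remainder.
  leading term 1: no divisor's leading term divides it; move 5/3 to the remainder.
  remainder ⅔xy - ⅓x + ⅓y + 5/3 ≠ 0; add g_3 = ⅔xy - ⅓x + ⅓y + 5/3 to the basis.

S(f_1,g_3): lcm = x²y. S = ½x² - ½xy + y² - 5/2x + 2y.
  leading term x²: subtract (⅛)·f_1 from ½x² - ½xy + y² - 5/2x + 2y → -½xy + y² - 5/2x + 3/2y - 1
  leading term xy: subtract (-¾)·g_3 from -½xy + y² - 5/2x + 3/2y - 1 → y² - 11/4x + 7/4y + ¼
  leading term y²: no divisor's leading term divides it; move y² to the remainder.
  leading term x: no divisor's leading term divides it; move -11/4x to the remainder.
  leading term y: no divisor's leading term divides it; move 7/4y to the remainder.
  leading term 1: no divisor's leading term divides it; move ¼ to the remainder.
  remainder y² - 11/4x + 7/4y + ¼ ≠ 0; add g_4 = y² - 11/4x + 7/4y + ¼ to the basis.

The other S-polynomials (S(f_2,g_3), S(f_1,g_4), S(f_2,g_4), S(g_3,g_4)) all reduce to 0 modulo the current basis, so we have a Gröbner basis.
Inter-reduce: drop elements whose leading term is divisible by another's, tail-reduce, and make monic.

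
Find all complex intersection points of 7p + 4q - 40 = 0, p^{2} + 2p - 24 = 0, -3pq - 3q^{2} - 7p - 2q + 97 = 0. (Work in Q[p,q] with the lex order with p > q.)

Compute a lex Gröbner basis by Buchberger's algorithm.
f_1 = 7p + 4q - 40, LT = p.
f_2 = p^{2} + 2p - 24, LT = p^{2}.
f_3 = -3pq - 7p - 3q^{2} - 2q + 97, LT = pq.

S(f_1,f_2): lcm = p^{2}. S = \tfrac{4}{7}pq - \tfrac{54}{7}p + 24.
  reduce S modulo (f_1, f_2, f_3):
  remainder -\tfrac{16}{49}q^{2} + \tfrac{376}{49}q - \tfrac{984}{49} ≠ 0; add h_4 = -\tfrac{16}{49}q^{2} + \tfrac{376}{49}q - \tfrac{984}{49} to the basis.

S(f_1,f_3): lcm = pq. S = -\tfrac{7}{3}p - \tfrac{3}{7}q^{2} - \tfrac{134}{21}q + \tfrac{97}{3}.
  reduce S modulo (f_1, f_2, f_3, h_4):
  remainder -\tfrac{635}{42}q + \tfrac{635}{14} ≠ 0; add h_5 = -\tfrac{635}{42}q + \tfrac{635}{14} to the basis.

The other S-polynomials (S(f_2,f_3), S(f_1,h_4), S(f_2,h_4), S(f_3,h_4), S(f_1,h_5), S(f_2,h_5), S(f_3,h_5), S(h_4,h_5)) all reduce to 0 modulo the current basis, so we have a Gröbner basis.
Inter-reduce: drop elements whose leading term is divisible by another's, tail-reduce, and make monic.
Reduced Gröbner basis: {p - 4, q - 3}.

The lex basis is triangular: the last element involves only q. Solving q - 3 = 0 gives q ∈ {3}; substituting each value into the earlier elements determines the remaining variables.
  q = 3: the earlier basis element becomes p - 4 = 0, giving p = 4 — point (4, 3).
A lex Gröbner basis triangularizes the system, enabling back-substitution.

{(4, 3)}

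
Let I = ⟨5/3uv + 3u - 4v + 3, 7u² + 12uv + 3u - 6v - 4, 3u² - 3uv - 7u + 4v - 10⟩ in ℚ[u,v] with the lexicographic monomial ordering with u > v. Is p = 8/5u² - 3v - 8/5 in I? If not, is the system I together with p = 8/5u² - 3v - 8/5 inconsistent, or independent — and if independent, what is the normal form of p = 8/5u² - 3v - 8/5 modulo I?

8/5u² - 3v - 8/5 lies in I (it reduces to 0).

First compute the reduced Gröbner basis of I by Buchberger's algorithm.
f_1 = 5/3uv + 3u - 4v + 3, LT = uv.
f_2 = 7u² + 12uv + 3u - 6v - 4, LT = u².
f_3 = 3u² - 3uv - 7u + 4v - 10, LT = u².

S(f_1,f_2): lcm = u²v. S = 9/5u² - 12/7uv² - 99/35uv + 9/5u + 6/7v² + 4/7v.
  leading term u²: subtract (9/35)·f_2 from 9/5u² - 12/7uv² - 99/35uv + 9/5u + 6/7v² + 4/7v → -12/7uv² - 207/35uv + 36/35u + 6/7v² + 74/35v + 36/35
  leading term uv²: subtract (-36/35v)·f_1 from -12/7uv² - 207/35uv + 36/35u + 6/7v² + 74/35v + 36/35 → -99/35uv + 36/35u - 114/35v² + 26/5v + 36/35
  leading term uv: subtract (-297/175)·f_1 from -99/35uv + 36/35u - 114/35v² + 26/5v + 36/35 → 153/25u - 114/35v² - 278/175v + 153/25
  leading term u: no divisor's leading term divides it; move 153/25u to the remainder.
  leading term v²: no divisor's leading term divides it; move -114/35v² to the remainder.
  leading term v: no divisor's leading term divides it; move -278/175v to the remainder.
  leading term 1: no divisor's leading term divides it; move 153/25 to the remainder.
  remainder 153/25u - 114/35v² - 278/175v + 153/25 ≠ 0; add h_4 = 153/25u - 114/35v² - 278/175v + 153/25 to the basis.

S(f_1,f_3): lcm = u²v. S = 9/5u² + uv² - 1/15uv + 9/5u - 4/3v² + 10/3v.
  leading term u²: subtract (9/35)·f_2 from 9/5u² + uv² - 1/15uv + 9/5u - 4/3v² + 10/3v → uv² - 331/105uv + 36/35u - 4/3v² + 512/105v + 36/35
  leading term uv²: subtract (⅗v)·f_1 from uv² - 331/105uv + 36/35u - 4/3v² + 512/105v + 36/35 → -104/21uv + 36/35u + 16/15v² + 323/105v + 36/35
  leading term uv: subtract (-104/35)·f_1 from -104/21uv + 36/35u + 16/15v² + 323/105v + 36/35 → 348/35u + 16/15v² - 185/21v + 348/35
  leading term u: subtract (580/357)·h_4 from 348/35u + 16/15v² - 185/21v + 348/35 → 79448/12495v² - 77827/12495v
  leading term v²: no divisor's leading term divides it; move 79448/12495v² to the remainder.
  leading term v: no divisor's leading term divides it; move -77827/12495v to the remainder.
  remainder 79448/12495v² - 77827/12495v ≠ 0; add h_5 = 79448/12495v² - 77827/12495v to the basis.

S(f_2,f_3): lcm = u². S = 19/7uv + 58/21u - 46/21v + 58/21.
  leading term uv: subtract (57/35)·f_1 from 19/7uv + 58/21u - 46/21v + 58/21 → -223/105u + 454/105v - 223/105
  leading term u: subtract (-1115/3213)·h_4 from -223/105u + 454/105v - 223/105 → -8474/7497v² + 84848/22491v
  leading term v²: subtract (-21185/119172)·h_5 from -8474/7497v² + 84848/22491v → 2858635/1072548v
  leading term v: no divisor's leading term divides it; move 2858635/1072548v to the remainder.
  remainder 2858635/1072548v ≠ 0; add h_6 = 2858635/1072548v to the basis.

The other S-polynomials (S(f_1,h_4), S(f_2,h_4), S(f_3,h_4), S(f_1,h_5), S(f_2,h_5), S(f_3,h_5), S(h_4,h_5), S(f_1,h_6), S(f_2,h_6), S(f_3,h_6), S(h_4,h_6), S(h_5,h_6)) all reduce to 0 modulo the current basis, so we have a Gröbner basis.
Inter-reduce: drop elements whose leading term is divisible by another's, tail-reduce, and make monic.
Reduced Gröbner basis: {u + 1, v}.
Label its elements g_1 = u + 1, g_2 = v.

Reduce p = 8/5u² - 3v - 8/5 modulo G:
  leading term u²: subtract (8/5u)·g_1 from 8/5u² - 3v - 8/5 → -8/5u - 3v - 8/5
  leading term u: subtract (-8/5)·g_1 from -8/5u - 3v - 8/5 → -3v
  leading term v: subtract (-3)·g_2 from -3v → 0
  normal form = 0.
Since the normal form is 0, p ∈ I.

The remainder on division by a Gröbner basis is unique — it is the normal form.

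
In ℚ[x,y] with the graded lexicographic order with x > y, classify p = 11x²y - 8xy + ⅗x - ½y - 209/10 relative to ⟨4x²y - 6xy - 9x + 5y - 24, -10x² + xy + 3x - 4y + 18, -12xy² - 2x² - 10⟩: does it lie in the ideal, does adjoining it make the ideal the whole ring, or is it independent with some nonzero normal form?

Adjoining 11x²y - 8xy + ⅗x - ½y - 209/10 makes the ideal the whole ring: the system is inconsistent.

First compute the reduced Gröbner basis of I by Buchberger's algorithm.
f_1 = 4x²y - 6xy - 9x + 5y - 24, LT = x²y.
f_2 = -10x² + xy + 3x - 4y + 18, LT = x².
f_3 = -12xy² - 2x² - 10, LT = xy².

S(f_1,f_2): lcm = x²y. S = 1/10xy² - 6/5xy - ⅖y² - 9/4x + 61/20y - 6.
  leading term xy²: subtract (-1/120)·f_3 from 1/10xy² - 6/5xy - ⅖y² - 9/4x + 61/20y - 6 → -1/60x² - 6/5xy - ⅖y² - 9/4x + 61/20y - 73/12
  leading term x²: subtract (1/600)·f_2 from -1/60x² - 6/5xy - ⅖y² - 9/4x + 61/20y - 73/12 → -721/600xy - ⅖y² - 451/200x + 917/300y - 917/150
  leading term xy: no divisor's leading term divides it; move -721/600xy to the remainder.
  leading term y²: no divisor's leading term divides it; move -⅖y² to the remainder.
  leading term x: no divisor's leading term divides it; move -451/200x to the remainder.
  leading term y: no divisor's leading term divides it; move 917/300y to the remainder.
  leading term 1: no divisor's leading term divides it; move -917/150 to the remainder.
  remainder -721/600xy - ⅖y² - 451/200x + 917/300y - 917/150 ≠ 0; add h_4 = -721/600xy - ⅖y² - 451/200x + 917/300y - 917/150 to the basis.

S(f_1,f_3): lcm = x²y². S = -⅙x³ - 3/2xy² - 9/4xy + 5/4y² - ⅚x - 6y.
  leading term x³: subtract (1/60x)·f_2 from -⅙x³ - 3/2xy² - 9/4xy + 5/4y² - ⅚x - 6y → -1/60x²y - 3/2xy² - 1/20x² - 131/60xy + 5/4y² - 17/15x - 6y
  leading term x²y: subtract (-1/240)·f_1 from -1/60x²y - 3/2xy² - 1/20x² - 131/60xy + 5/4y² - 17/15x - 6y → -3/2xy² - 1/20x² - 53/24xy + 5/4y² - 281/240x - 287/48y - 1/10
  leading term xy²: subtract (⅛)·f_3 from -3/2xy² - 1/20x² - 53/24xy + 5/4y² - 281/240x - 287/48y - 1/10 → ⅕x² - 53/24xy + 5/4y² - 281/240x - 287/48y + 23/20
  leading term x²: subtract (-1/50)·f_2 from ⅕x² - 53/24xy + 5/4y² - 281/240x - 287/48y + 23/20 → -1313/600xy + 5/4y² - 1333/1200x - 7271/1200y + 151/100
  leading term xy: subtract (1313/721)·h_4 from -1313/600xy + 5/4y² - 1333/1200x - 7271/1200y + 151/100 → 28529/14420y² + 518377/173040x - 19159/1648y + 78133/6180
  leading term y²: no divisor's leading term divides it; move 28529/14420y² to the remainder.
  leading term x: no divisor's leading term divides it; move 518377/173040x to the remainder.
  leading term y: no divisor's leading term divides it; move -19159/1648y to the remainder.
  leading term 1: no divisor's leading term divides it; move 78133/6180 to the remainder.
  remainder 28529/14420y² + 518377/173040x - 19159/1648y + 78133/6180 ≠ 0; add h_5 = 28529/14420y² + 518377/173040x - 19159/1648y + 78133/6180 to the basis.

S(f_2,f_3): lcm = x²y². S = -1/10xy³ - ⅙x³ - 3/10xy² + ⅖y³ - 9/5y² - ⅚x.
  leading term xy³: subtract (1/120y)·f_3 from -1/10xy³ - ⅙x³ - 3/10xy² + ⅖y³ - 9/5y² - ⅚x → -⅙x³ + 1/60x²y - 3/10xy² + ⅖y³ - 9/5y² - ⅚x + 1/12y
  leading term x³: subtract (1/60x)·f_2 from -⅙x³ + 1/60x²y - 3/10xy² + ⅖y³ - 9/5y² - ⅚x + 1/12y → -3/10xy² + ⅖y³ - 1/20x² + 1/15xy - 9/5y² - 17/15x + 1/12y
  leading term xy²: subtract (1/40)·f_3 from -3/10xy² + ⅖y³ - 1/20x² + 1/15xy - 9/5y² - 17/15x + 1/12y → ⅖y³ + 1/15xy - 9/5y² - 17/15x + 1/12y + ¼
  leading term y³: subtract (5768/28529y)·h_5 from ⅖y³ + 1/15xy - 9/5y² - 17/15x + 1/12y + ¼ → -153773/285290xy + 157043/285290y² - 17/15x - 4232803/1711740y + ¼
  leading term xy: subtract (9226380/20569409)·h_4 from -153773/285290xy + 157043/285290y² - 17/15x - 4232803/1711740y + ¼ → 150133523/205694090y² - 75195299/617082270x - 135541973/35261844y + 175846539/58769740
  leading term y²: subtract (300267046/813903841)·h_5 from 150133523/205694090y² - 75195299/617082270x - 135541973/35261844y + 175846539/58769740 → -7989528617/6511230728x + 8693889379/19533692184y - 16331237615/9766846092
  leading term x: no divisor's leading term divides it; move -7989528617/6511230728x to the remainder.
  leading term y: no divisor's leading term divides it; move 8693889379/19533692184y to the remainder.
  leading term 1: no divisor's leading term divides it; move -16331237615/9766846092 to the remainder.
  remainder -7989528617/6511230728x + 8693889379/19533692184y - 16331237615/9766846092 ≠ 0; add h_6 = -7989528617/6511230728x + 8693889379/19533692184y - 16331237615/9766846092 to the basis.

S(f_1,h_4): lcm = x²y. S = -240/721xy² - 1353/721x² + 215/206xy - 3023/412x + 5/4y - 6.
  leading term xy²: subtract (20/721)·f_3 from -240/721xy² - 1353/721x² + 215/206xy - 3023/412x + 5/4y - 6 → -1313/721x² + 215/206xy - 3023/412x + 5/4y - 4126/721
  leading term x²: subtract (1313/7210)·f_2 from -1313/721x² + 215/206xy - 3023/412x + 5/4y - 4126/721 → 3106/3605xy - 113683/14420x + 28529/14420y - 32447/3605
  leading term xy: subtract (-372720/519841)·h_4 from 3106/3605xy - 113683/14420x + 28529/14420y - 32447/3605 → -149088/519841y² - 19755023/2079364x + 1238715/297052y - 993917/74263
  leading term y²: subtract (-2981760/20569409)·h_5 from -149088/519841y² - 19755023/2079364x + 1238715/297052y - 993917/74263 → -745949775/82277636x + 204440925/82277636y - 33942525/2938487
  leading term x: subtract (42562402261950/5760450132857)·h_6 from -745949775/82277636x + 204440925/82277636y - 33942525/2938487 → -12843060325/15979057234y + 12843060325/15979057234
  leading term y: no divisor's leading term divides it; move -12843060325/15979057234y to the remainder.
  leading term 1: no divisor's leading term divides it; move 12843060325/15979057234 to the remainder.
  remainder -12843060325/15979057234y + 12843060325/15979057234 ≠ 0; add h_7 = -12843060325/15979057234y + 12843060325/15979057234 to the basis.

The other S-polynomials (S(f_2,h_4), S(f_3,h_4), S(f_1,h_5), S(f_2,h_5), S(f_3,h_5), S(h_4,h_5), S(f_1,h_6), S(f_2,h_6), S(f_3,h_6), S(h_4,h_6), S(h_5,h_6), S(f_1,h_7), S(f_2,h_7), S(f_3,h_7), S(h_4,h_7), S(h_5,h_7), S(h_6,h_7)) all reduce to 0 modulo the current basis, so we have a Gröbner basis.
Inter-reduce: drop elements whose leading term is divisible by another's, tail-reduce, and make monic.
Reduced Gröbner basis: {x + 1, y - 1}.
Label its elements g_1 = x + 1, g_2 = y - 1.

Reduce p = 11x²y - 8xy + ⅗x - ½y - 209/10 modulo G:
  leading term x²y: subtract (11xy)·g_1 from 11x²y - 8xy + ⅗x - ½y - 209/10 → -19xy + ⅗x - ½y - 209/10
  leading term xy: subtract (-19y)·g_1 from -19xy + ⅗x - ½y - 209/10 → ⅗x + 37/2y - 209/10
  leading term x: subtract (⅗)·g_1 from ⅗x + 37/2y - 209/10 → 37/2y - 43/2
  leading term y: subtract (37/2)·g_2 from 37/2y - 43/2 → -3
  leading term 1: no divisor's leading term divides it; move -3 to the remainder.
  normal form = -3.
The normal form is nonzero, so p ∉ I. Since p minus its normal form lies in I, I + (p) = I + (r) where r = -3; decide whether this ideal is the whole ring.
Here r = -3 is a nonzero constant, hence a unit: 1 ∈ I + (p), the Gröbner basis of I + (p) is {1}, and the enlarged system has no common solution — adjoining p is inconsistent.

Ideal membership is decidable via reduction modulo a Gröbner basis.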